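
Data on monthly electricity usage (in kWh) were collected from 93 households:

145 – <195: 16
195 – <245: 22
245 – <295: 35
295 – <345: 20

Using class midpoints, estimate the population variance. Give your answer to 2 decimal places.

2515.32

Midpoints: 170, 220, 270, 320
n = 93, Σfm = 23410, mean = 251.7204
Σfm² = 6126700
Σf(m − x̄)² = Σfm² − (Σfm)²/n = 6126700 − 23410²/93 = 233924.7312
Population variance = 233924.7312 / 93 = 2515.3197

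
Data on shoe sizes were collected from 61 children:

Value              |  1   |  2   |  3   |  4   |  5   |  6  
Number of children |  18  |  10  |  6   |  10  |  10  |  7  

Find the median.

3

Cumulative frequencies: 18, 28, 34, 44, 54, 61
n = 61, so the median is the value in position (n+1)/2 = 31.
Position 31 falls at value 3.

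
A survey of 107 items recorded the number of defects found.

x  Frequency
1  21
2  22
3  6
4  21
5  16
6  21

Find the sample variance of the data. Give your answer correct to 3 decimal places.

3.346

Values: 1, 2, 3, 4, 5, 6
n = 107, Σfx = 373, mean = 3.4860
Σfx² = 1655
Σf(x − x̄)² = Σfx² − (Σfx)²/n = 1655 − 373²/107 = 354.7290
Sample variance = 354.7290 / 106 = 3.3465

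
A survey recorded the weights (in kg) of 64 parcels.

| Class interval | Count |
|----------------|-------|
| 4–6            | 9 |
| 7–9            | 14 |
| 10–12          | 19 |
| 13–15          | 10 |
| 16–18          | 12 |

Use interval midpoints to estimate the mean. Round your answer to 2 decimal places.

11.09

Midpoints: 5, 8, 11, 14, 17
Σfm = 9×5 + 14×8 + 19×11 + 10×14 + 12×17 = 710
n = Σf = 64
Mean = 710 / 64 = 11.0938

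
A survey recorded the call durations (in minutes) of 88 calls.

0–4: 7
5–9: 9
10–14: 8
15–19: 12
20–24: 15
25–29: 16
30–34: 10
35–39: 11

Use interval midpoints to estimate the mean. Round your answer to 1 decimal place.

Midpoints: 2, 7, 12, 17, 22, 27, 32, 37
Σfm = 7×2 + 9×7 + 8×12 + 12×17 + 15×22 + 16×27 + 10×32 + 11×37 = 1866
n = Σf = 88
Mean = 1866 / 88 = 21.2045

21.2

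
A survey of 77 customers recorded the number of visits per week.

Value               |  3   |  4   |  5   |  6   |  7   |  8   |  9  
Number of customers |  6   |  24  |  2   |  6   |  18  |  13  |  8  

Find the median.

7

Cumulative frequencies: 6, 30, 32, 38, 56, 69, 77
n = 77, so the median is the value in position (n+1)/2 = 39.
Position 39 falls at value 7.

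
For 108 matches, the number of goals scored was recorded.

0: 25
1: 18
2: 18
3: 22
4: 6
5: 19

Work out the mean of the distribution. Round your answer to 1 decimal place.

Values: 0, 1, 2, 3, 4, 5
Σfx = 25×0 + 18×1 + 18×2 + 22×3 + 6×4 + 19×5 = 239
n = Σf = 108
Mean = 239 / 108 = 2.2130

2.2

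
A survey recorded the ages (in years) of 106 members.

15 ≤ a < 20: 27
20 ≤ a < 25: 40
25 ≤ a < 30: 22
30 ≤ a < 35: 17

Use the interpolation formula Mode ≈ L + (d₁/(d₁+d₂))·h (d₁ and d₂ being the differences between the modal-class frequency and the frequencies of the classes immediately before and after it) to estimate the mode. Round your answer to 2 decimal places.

Modal class: 20 ≤ a < 25 (highest frequency 40).
d₁ = 40 − 27 = 13, d₂ = 40 − 22 = 18
Mode ≈ 20 + (13/(13+18)) × 5 = 20 + 2.0968 = 22.0968

22.10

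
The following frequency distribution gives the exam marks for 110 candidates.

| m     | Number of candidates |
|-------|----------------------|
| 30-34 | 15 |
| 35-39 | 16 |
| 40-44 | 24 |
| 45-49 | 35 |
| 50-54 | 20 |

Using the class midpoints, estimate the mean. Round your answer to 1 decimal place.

43.3

Midpoints: 32, 37, 42, 47, 52
Σfm = 15×32 + 16×37 + 24×42 + 35×47 + 20×52 = 4765
n = Σf = 110
Mean = 4765 / 110 = 43.3182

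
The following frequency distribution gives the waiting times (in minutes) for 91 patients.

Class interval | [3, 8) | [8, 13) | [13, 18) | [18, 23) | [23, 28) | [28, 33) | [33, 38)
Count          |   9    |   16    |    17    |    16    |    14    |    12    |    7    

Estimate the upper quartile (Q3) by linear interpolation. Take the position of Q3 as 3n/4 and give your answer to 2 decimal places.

26.66

Cumulative frequencies: 9, 25, 42, 58, 72, 84, 91
n = 91; position = 3n/4 = 68.25.
This falls in the class [23, 28): L = 23, F = 58, f = 14, h = 5.
Upper quartile ≈ 23 + ((68.25 − 58) / 14) × 5 = 26.6607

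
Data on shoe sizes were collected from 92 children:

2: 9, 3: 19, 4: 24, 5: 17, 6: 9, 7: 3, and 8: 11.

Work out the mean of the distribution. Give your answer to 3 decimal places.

4.554

Values: 2, 3, 4, 5, 6, 7, 8
Σfx = 9×2 + 19×3 + 24×4 + 17×5 + 9×6 + 3×7 + 11×8 = 419
n = Σf = 92
Mean = 419 / 92 = 4.5543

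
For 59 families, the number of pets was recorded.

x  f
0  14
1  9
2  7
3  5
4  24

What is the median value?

2

Cumulative frequencies: 14, 23, 30, 35, 59
n = 59, so the median is the value in position (n+1)/2 = 30.
Position 30 falls at value 2.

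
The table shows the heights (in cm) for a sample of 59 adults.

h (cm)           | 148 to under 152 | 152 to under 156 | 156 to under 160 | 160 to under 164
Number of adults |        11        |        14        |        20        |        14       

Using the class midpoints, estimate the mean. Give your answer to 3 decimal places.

Midpoints: 150, 154, 158, 162
Σfm = 11×150 + 14×154 + 20×158 + 14×162 = 9234
n = Σf = 59
Mean = 9234 / 59 = 156.5085

156.508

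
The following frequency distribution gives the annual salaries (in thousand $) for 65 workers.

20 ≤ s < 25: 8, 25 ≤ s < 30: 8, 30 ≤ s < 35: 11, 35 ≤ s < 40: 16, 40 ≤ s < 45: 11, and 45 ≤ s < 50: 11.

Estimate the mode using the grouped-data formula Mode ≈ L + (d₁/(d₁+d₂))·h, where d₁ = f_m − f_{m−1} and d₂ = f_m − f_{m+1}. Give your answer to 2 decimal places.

37.50

Modal class: 35 ≤ s < 40 (highest frequency 16).
d₁ = 16 − 11 = 5, d₂ = 16 − 11 = 5
Mode ≈ 35 + (5/(5+5)) × 5 = 35 + 2.5000 = 37.5000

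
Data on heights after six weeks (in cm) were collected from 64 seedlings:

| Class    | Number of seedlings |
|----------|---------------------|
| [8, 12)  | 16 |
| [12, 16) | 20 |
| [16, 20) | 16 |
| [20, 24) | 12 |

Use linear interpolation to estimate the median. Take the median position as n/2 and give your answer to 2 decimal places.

15.20

Cumulative frequencies: 16, 36, 52, 64
n = 64; position = n/2 = 32.
This falls in the class [12, 16): L = 12, F = 16, f = 20, h = 4.
Median ≈ 12 + ((32 − 16) / 20) × 4 = 15.2000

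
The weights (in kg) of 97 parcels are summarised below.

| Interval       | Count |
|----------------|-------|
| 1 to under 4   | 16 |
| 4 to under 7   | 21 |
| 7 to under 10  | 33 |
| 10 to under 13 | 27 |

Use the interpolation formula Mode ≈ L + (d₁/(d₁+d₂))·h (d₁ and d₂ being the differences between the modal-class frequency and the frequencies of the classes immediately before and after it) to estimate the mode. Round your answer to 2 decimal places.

9.00

Modal class: 7 to under 10 (highest frequency 33).
d₁ = 33 − 21 = 12, d₂ = 33 − 27 = 6
Mode ≈ 7 + (12/(12+6)) × 3 = 7 + 2.0000 = 9.0000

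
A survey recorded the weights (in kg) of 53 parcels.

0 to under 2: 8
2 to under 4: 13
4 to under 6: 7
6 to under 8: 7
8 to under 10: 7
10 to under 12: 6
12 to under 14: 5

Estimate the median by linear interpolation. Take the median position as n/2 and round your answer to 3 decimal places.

Cumulative frequencies: 8, 21, 28, 35, 42, 48, 53
n = 53; position = n/2 = 26.5.
This falls in the class 4 to under 6: L = 4, F = 21, f = 7, h = 2.
Median ≈ 4 + ((26.5 − 21) / 7) × 2 = 5.5714

5.571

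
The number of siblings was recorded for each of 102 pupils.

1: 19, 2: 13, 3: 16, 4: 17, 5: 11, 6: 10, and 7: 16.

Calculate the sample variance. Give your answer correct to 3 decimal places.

Values: 1, 2, 3, 4, 5, 6, 7
n = 102, Σfx = 388, mean = 3.8039
Σfx² = 1906
Σf(x − x̄)² = Σfx² − (Σfx)²/n = 1906 − 388²/102 = 430.0784
Sample variance = 430.0784 / 101 = 4.2582

4.258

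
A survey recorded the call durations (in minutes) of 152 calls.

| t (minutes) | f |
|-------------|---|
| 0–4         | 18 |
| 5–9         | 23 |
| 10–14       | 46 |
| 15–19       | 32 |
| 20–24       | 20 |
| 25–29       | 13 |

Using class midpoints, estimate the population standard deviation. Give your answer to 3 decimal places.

7.097

Midpoints: 2, 7, 12, 17, 22, 27
n = 152, Σfm = 2084, mean = 13.7105
Σfm² = 36228
Σf(m − x̄)² = Σfm² − (Σfm)²/n = 36228 − 2084²/152 = 7655.2632
Population variance = 7655.2632 / 152 = 50.3636
Standard deviation = √50.3636 = 7.0967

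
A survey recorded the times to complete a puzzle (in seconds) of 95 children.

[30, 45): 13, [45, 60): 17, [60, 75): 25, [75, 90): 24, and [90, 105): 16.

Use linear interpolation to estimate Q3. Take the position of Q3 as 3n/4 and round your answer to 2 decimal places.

Cumulative frequencies: 13, 30, 55, 79, 95
n = 95; position = 3n/4 = 71.25.
This falls in the class [75, 90): L = 75, F = 55, f = 24, h = 15.
Upper quartile ≈ 75 + ((71.25 − 55) / 24) × 15 = 85.1562

85.16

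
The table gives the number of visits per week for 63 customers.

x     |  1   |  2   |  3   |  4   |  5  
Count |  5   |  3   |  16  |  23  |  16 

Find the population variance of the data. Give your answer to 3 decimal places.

Values: 1, 2, 3, 4, 5
n = 63, Σfx = 231, mean = 3.6667
Σfx² = 929
Σf(x − x̄)² = Σfx² − (Σfx)²/n = 929 − 231²/63 = 82.0000
Population variance = 82.0000 / 63 = 1.3016

1.302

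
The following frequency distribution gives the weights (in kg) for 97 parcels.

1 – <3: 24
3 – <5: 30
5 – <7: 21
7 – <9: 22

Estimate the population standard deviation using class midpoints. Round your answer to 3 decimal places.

Midpoints: 2, 4, 6, 8
n = 97, Σfm = 470, mean = 4.8454
Σfm² = 2740
Σf(m − x̄)² = Σfm² − (Σfm)²/n = 2740 − 470²/97 = 462.6804
Population variance = 462.6804 / 97 = 4.7699
Standard deviation = √4.7699 = 2.1840

2.184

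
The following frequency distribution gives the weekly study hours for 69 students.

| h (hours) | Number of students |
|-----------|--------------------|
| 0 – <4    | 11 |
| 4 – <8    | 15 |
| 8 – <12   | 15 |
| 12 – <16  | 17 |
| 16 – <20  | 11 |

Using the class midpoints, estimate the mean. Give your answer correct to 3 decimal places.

Midpoints: 2, 6, 10, 14, 18
Σfm = 11×2 + 15×6 + 15×10 + 17×14 + 11×18 = 698
n = Σf = 69
Mean = 698 / 69 = 10.1159

10.116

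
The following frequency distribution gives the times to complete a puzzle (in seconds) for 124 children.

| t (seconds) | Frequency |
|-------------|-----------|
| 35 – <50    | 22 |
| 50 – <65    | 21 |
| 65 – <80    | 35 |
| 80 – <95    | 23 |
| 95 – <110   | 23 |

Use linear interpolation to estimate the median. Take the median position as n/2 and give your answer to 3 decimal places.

73.143

Cumulative frequencies: 22, 43, 78, 101, 124
n = 124; position = n/2 = 62.
This falls in the class 65 – <80: L = 65, F = 43, f = 35, h = 15.
Median ≈ 65 + ((62 − 43) / 35) × 15 = 73.1429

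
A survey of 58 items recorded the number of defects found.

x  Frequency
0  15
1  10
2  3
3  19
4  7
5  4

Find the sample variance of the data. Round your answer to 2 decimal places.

Values: 0, 1, 2, 3, 4, 5
n = 58, Σfx = 121, mean = 2.0862
Σfx² = 405
Σf(x − x̄)² = Σfx² − (Σfx)²/n = 405 − 121²/58 = 152.5690
Sample variance = 152.5690 / 57 = 2.6766

2.68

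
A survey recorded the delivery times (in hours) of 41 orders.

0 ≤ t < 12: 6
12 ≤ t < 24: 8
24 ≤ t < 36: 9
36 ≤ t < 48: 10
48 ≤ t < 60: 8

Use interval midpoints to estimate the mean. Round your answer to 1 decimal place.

Midpoints: 6, 18, 30, 42, 54
Σfm = 6×6 + 8×18 + 9×30 + 10×42 + 8×54 = 1302
n = Σf = 41
Mean = 1302 / 41 = 31.7561

31.8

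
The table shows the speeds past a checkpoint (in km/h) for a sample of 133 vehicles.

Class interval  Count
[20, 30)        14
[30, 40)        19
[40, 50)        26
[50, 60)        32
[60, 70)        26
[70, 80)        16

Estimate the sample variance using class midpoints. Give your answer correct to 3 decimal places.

227.785

Midpoints: 25, 35, 45, 55, 65, 75
n = 133, Σfm = 6835, mean = 51.3910
Σfm² = 381325
Σf(m − x̄)² = Σfm² − (Σfm)²/n = 381325 − 6835²/133 = 30067.6692
Sample variance = 30067.6692 / 132 = 227.7854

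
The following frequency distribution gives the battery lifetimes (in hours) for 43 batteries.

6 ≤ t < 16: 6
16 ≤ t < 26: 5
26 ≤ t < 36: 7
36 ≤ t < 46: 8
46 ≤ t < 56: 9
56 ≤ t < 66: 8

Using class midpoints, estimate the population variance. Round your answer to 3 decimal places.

Midpoints: 11, 21, 31, 41, 51, 61
n = 43, Σfm = 1663, mean = 38.6744
Σfm² = 76283
Σf(m − x̄)² = Σfm² − (Σfm)²/n = 76283 − 1663²/43 = 11967.4419
Population variance = 11967.4419 / 43 = 278.3126

278.313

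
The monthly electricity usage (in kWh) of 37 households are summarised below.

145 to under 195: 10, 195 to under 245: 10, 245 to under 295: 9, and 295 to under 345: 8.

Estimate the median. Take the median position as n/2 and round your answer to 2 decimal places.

Cumulative frequencies: 10, 20, 29, 37
n = 37; position = n/2 = 18.5.
This falls in the class 195 to under 245: L = 195, F = 10, f = 10, h = 50.
Median ≈ 195 + ((18.5 − 10) / 10) × 50 = 237.5000

237.50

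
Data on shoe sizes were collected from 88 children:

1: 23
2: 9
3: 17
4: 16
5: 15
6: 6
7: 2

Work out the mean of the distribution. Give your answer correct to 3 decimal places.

Values: 1, 2, 3, 4, 5, 6, 7
Σfx = 23×1 + 9×2 + 17×3 + 16×4 + 15×5 + 6×6 + 2×7 = 281
n = Σf = 88
Mean = 281 / 88 = 3.1932

3.193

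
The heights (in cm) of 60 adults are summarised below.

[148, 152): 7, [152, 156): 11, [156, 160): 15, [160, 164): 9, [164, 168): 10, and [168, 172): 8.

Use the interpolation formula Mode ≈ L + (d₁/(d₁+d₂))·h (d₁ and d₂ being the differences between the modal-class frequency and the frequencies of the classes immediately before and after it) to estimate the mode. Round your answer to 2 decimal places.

157.60

Modal class: [156, 160) (highest frequency 15).
d₁ = 15 − 11 = 4, d₂ = 15 − 9 = 6
Mode ≈ 156 + (4/(4+6)) × 4 = 156 + 1.6000 = 157.6000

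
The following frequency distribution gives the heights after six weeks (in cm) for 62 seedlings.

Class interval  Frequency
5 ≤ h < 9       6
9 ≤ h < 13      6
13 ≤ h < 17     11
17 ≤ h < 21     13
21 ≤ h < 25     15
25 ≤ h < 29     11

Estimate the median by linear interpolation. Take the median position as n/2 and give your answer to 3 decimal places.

19.462

Cumulative frequencies: 6, 12, 23, 36, 51, 62
n = 62; position = n/2 = 31.
This falls in the class 17 ≤ h < 21: L = 17, F = 23, f = 13, h = 4.
Median ≈ 17 + ((31 − 23) / 13) × 4 = 19.4615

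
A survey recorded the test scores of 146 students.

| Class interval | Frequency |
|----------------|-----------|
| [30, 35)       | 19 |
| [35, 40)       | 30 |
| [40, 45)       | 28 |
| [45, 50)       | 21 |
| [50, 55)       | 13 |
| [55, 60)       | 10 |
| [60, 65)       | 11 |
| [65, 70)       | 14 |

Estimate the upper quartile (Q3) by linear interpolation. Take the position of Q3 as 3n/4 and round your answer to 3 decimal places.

54.423

Cumulative frequencies: 19, 49, 77, 98, 111, 121, 132, 146
n = 146; position = 3n/4 = 109.5.
This falls in the class [50, 55): L = 50, F = 98, f = 13, h = 5.
Upper quartile ≈ 50 + ((109.5 − 98) / 13) × 5 = 54.4231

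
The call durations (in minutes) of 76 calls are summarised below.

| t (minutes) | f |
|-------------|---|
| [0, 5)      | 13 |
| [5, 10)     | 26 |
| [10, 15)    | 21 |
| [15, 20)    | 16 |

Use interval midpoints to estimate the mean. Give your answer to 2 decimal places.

Midpoints: 2.5, 7.5, 12.5, 17.5
Σfm = 13×2.5 + 26×7.5 + 21×12.5 + 16×17.5 = 770
n = Σf = 76
Mean = 770 / 76 = 10.1316

10.13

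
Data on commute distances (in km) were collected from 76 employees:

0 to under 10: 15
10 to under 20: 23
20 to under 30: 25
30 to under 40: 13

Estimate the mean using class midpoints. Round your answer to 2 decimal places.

19.74

Midpoints: 5, 15, 25, 35
Σfm = 15×5 + 23×15 + 25×25 + 13×35 = 1500
n = Σf = 76
Mean = 1500 / 76 = 19.7368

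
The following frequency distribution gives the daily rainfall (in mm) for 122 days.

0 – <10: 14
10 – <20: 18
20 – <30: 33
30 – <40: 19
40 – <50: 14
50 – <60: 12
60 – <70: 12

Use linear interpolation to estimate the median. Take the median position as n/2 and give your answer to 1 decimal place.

Cumulative frequencies: 14, 32, 65, 84, 98, 110, 122
n = 122; position = n/2 = 61.
This falls in the class 20 – <30: L = 20, F = 32, f = 33, h = 10.
Median ≈ 20 + ((61 − 32) / 33) × 10 = 28.7879

28.8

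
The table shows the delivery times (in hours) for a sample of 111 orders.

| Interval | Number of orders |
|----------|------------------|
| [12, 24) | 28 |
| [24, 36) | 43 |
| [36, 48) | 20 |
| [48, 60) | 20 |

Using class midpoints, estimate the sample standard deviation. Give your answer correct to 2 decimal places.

Midpoints: 18, 30, 42, 54
n = 111, Σfm = 3714, mean = 33.4595
Σfm² = 141372
Σf(m − x̄)² = Σfm² − (Σfm)²/n = 141372 − 3714²/111 = 17103.5676
Sample variance = 17103.5676 / 110 = 155.4870
Standard deviation = √155.4870 = 12.4694

12.47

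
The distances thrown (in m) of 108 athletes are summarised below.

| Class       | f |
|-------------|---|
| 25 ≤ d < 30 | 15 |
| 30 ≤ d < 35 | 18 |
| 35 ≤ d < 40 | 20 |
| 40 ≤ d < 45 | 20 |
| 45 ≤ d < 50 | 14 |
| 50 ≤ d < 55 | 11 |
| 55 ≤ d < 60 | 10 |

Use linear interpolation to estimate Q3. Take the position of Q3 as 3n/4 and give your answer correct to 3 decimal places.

47.857

Cumulative frequencies: 15, 33, 53, 73, 87, 98, 108
n = 108; position = 3n/4 = 81.
This falls in the class 45 ≤ d < 50: L = 45, F = 73, f = 14, h = 5.
Upper quartile ≈ 45 + ((81 − 73) / 14) × 5 = 47.8571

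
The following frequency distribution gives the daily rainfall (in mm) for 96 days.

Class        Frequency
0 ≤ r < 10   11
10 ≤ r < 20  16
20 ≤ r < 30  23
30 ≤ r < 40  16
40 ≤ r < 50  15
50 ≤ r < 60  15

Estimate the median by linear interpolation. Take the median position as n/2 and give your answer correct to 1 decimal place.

Cumulative frequencies: 11, 27, 50, 66, 81, 96
n = 96; position = n/2 = 48.
This falls in the class 20 ≤ r < 30: L = 20, F = 27, f = 23, h = 10.
Median ≈ 20 + ((48 − 27) / 23) × 10 = 29.1304

29.1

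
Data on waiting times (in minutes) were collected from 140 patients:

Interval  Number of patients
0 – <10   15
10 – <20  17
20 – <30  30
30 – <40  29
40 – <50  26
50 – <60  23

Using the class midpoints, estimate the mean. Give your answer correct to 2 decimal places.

Midpoints: 5, 15, 25, 35, 45, 55
Σfm = 15×5 + 17×15 + 30×25 + 29×35 + 26×45 + 23×55 = 4530
n = Σf = 140
Mean = 4530 / 140 = 32.3571

32.36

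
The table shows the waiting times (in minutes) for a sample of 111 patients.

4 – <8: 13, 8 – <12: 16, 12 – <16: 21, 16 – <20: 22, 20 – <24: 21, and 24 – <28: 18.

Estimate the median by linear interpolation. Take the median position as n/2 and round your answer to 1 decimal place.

Cumulative frequencies: 13, 29, 50, 72, 93, 111
n = 111; position = n/2 = 55.5.
This falls in the class 16 – <20: L = 16, F = 50, f = 22, h = 4.
Median ≈ 16 + ((55.5 − 50) / 22) × 4 = 17.0000

17.0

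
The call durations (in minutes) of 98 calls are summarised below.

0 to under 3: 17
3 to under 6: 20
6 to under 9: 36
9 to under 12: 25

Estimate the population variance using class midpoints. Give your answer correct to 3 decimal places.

Midpoints: 1.5, 4.5, 7.5, 10.5
n = 98, Σfm = 648, mean = 6.6122
Σfm² = 5224.5
Σf(m − x̄)² = Σfm² − (Σfm)²/n = 5224.5 − 648²/98 = 939.7653
Population variance = 939.7653 / 98 = 9.5894

9.589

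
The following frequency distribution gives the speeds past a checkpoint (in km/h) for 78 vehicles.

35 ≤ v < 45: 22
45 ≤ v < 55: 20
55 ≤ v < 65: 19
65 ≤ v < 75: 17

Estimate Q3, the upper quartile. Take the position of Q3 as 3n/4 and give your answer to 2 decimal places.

63.68

Cumulative frequencies: 22, 42, 61, 78
n = 78; position = 3n/4 = 58.5.
This falls in the class 55 ≤ v < 65: L = 55, F = 42, f = 19, h = 10.
Upper quartile ≈ 55 + ((58.5 − 42) / 19) × 10 = 63.6842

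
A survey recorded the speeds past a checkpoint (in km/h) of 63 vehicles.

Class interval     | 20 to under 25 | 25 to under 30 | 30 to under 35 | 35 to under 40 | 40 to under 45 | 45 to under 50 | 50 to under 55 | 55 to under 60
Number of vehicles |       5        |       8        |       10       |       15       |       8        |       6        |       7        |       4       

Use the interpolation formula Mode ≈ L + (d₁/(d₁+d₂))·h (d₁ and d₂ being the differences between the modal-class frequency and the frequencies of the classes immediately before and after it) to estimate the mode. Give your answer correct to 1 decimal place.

37.1

Modal class: 35 to under 40 (highest frequency 15).
d₁ = 15 − 10 = 5, d₂ = 15 − 8 = 7
Mode ≈ 35 + (5/(5+7)) × 5 = 35 + 2.0833 = 37.0833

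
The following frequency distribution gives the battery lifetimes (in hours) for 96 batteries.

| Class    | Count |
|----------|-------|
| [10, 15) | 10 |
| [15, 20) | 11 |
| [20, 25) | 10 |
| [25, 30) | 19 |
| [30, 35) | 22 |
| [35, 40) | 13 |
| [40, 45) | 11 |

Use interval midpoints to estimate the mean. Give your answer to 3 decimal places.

Midpoints: 12.5, 17.5, 22.5, 27.5, 32.5, 37.5, 42.5
Σfm = 10×12.5 + 11×17.5 + 10×22.5 + 19×27.5 + 22×32.5 + 13×37.5 + 11×42.5 = 2735
n = Σf = 96
Mean = 2735 / 96 = 28.4896

28.490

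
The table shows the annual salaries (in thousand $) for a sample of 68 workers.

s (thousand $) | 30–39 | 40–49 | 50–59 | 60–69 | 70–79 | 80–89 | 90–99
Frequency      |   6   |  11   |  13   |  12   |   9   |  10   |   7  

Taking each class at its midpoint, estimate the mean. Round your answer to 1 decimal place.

64.1

Midpoints: 34.5, 44.5, 54.5, 64.5, 74.5, 84.5, 94.5
Σfm = 6×34.5 + 11×44.5 + 13×54.5 + 12×64.5 + 9×74.5 + 10×84.5 + 7×94.5 = 4356
n = Σf = 68
Mean = 4356 / 68 = 64.0588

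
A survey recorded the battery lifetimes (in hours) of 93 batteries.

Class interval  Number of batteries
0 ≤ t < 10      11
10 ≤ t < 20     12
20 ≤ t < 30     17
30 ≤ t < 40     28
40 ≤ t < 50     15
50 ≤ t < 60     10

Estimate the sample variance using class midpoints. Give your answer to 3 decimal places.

220.266

Midpoints: 5, 15, 25, 35, 45, 55
n = 93, Σfm = 2865, mean = 30.8065
Σfm² = 108525
Σf(m − x̄)² = Σfm² − (Σfm)²/n = 108525 − 2865²/93 = 20264.5161
Sample variance = 20264.5161 / 92 = 220.2665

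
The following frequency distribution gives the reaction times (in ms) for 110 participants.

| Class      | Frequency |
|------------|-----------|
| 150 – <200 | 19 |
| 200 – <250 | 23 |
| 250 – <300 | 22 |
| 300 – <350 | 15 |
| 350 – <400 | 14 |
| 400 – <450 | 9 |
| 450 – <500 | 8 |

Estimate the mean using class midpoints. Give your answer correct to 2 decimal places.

Midpoints: 175, 225, 275, 325, 375, 425, 475
Σfm = 19×175 + 23×225 + 22×275 + 15×325 + 14×375 + 9×425 + 8×475 = 32300
n = Σf = 110
Mean = 32300 / 110 = 293.6364

293.64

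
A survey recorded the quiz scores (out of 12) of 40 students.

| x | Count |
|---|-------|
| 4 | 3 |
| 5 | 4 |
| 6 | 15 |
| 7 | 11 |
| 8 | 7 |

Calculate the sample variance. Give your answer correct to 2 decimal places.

1.27

Values: 4, 5, 6, 7, 8
n = 40, Σfx = 255, mean = 6.3750
Σfx² = 1675
Σf(x − x̄)² = Σfx² − (Σfx)²/n = 1675 − 255²/40 = 49.3750
Sample variance = 49.3750 / 39 = 1.2660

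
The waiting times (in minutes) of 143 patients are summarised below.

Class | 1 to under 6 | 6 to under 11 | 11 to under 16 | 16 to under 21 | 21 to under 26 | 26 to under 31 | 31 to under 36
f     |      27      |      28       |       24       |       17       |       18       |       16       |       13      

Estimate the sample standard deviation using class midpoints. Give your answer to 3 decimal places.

9.766

Midpoints: 3.5, 8.5, 13.5, 18.5, 23.5, 28.5, 33.5
n = 143, Σfm = 2285.5, mean = 15.9825
Σfm² = 50071.75
Σf(m − x̄)² = Σfm² − (Σfm)²/n = 50071.75 − 2285.5²/143 = 13543.7063
Sample variance = 13543.7063 / 142 = 95.3782
Standard deviation = √95.3782 = 9.7662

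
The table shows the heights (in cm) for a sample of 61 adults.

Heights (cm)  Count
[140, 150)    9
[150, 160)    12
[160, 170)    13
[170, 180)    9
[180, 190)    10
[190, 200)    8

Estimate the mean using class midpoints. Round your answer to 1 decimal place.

168.8

Midpoints: 145, 155, 165, 175, 185, 195
Σfm = 9×145 + 12×155 + 13×165 + 9×175 + 10×185 + 8×195 = 10295
n = Σf = 61
Mean = 10295 / 61 = 168.7705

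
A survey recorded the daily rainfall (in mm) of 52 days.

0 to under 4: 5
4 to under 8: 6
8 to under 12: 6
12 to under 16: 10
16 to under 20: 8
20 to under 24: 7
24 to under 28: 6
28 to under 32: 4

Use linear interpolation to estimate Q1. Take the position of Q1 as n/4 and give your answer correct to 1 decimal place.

Cumulative frequencies: 5, 11, 17, 27, 35, 42, 48, 52
n = 52; position = n/4 = 13.
This falls in the class 8 to under 12: L = 8, F = 11, f = 6, h = 4.
Lower quartile ≈ 8 + ((13 − 11) / 6) × 4 = 9.3333

9.3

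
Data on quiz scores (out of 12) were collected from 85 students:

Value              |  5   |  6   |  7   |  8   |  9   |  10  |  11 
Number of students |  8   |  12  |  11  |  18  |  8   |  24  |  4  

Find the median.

Cumulative frequencies: 8, 20, 31, 49, 57, 81, 85
n = 85, so the median is the value in position (n+1)/2 = 43.
Position 43 falls at value 8.

8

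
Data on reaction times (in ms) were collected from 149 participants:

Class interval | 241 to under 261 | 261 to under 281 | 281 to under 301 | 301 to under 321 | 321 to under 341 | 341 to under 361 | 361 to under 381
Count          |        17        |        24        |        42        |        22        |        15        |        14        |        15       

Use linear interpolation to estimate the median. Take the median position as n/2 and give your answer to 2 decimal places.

Cumulative frequencies: 17, 41, 83, 105, 120, 134, 149
n = 149; position = n/2 = 74.5.
This falls in the class 281 to under 301: L = 281, F = 41, f = 42, h = 20.
Median ≈ 281 + ((74.5 − 41) / 42) × 20 = 296.9524

296.95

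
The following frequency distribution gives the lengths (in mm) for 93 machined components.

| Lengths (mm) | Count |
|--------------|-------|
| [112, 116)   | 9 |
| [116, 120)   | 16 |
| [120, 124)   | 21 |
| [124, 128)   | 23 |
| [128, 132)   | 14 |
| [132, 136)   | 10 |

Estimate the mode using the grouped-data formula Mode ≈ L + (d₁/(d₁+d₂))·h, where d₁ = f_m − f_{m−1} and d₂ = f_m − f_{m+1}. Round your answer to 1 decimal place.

Modal class: [124, 128) (highest frequency 23).
d₁ = 23 − 21 = 2, d₂ = 23 − 14 = 9
Mode ≈ 124 + (2/(2+9)) × 4 = 124 + 0.7273 = 124.7273

124.7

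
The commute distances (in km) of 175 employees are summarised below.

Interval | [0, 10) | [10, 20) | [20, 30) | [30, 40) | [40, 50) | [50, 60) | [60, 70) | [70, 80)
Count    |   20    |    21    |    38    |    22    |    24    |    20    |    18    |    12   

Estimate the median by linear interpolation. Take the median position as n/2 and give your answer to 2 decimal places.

33.86

Cumulative frequencies: 20, 41, 79, 101, 125, 145, 163, 175
n = 175; position = n/2 = 87.5.
This falls in the class [30, 40): L = 30, F = 79, f = 22, h = 10.
Median ≈ 30 + ((87.5 − 79) / 22) × 10 = 33.8636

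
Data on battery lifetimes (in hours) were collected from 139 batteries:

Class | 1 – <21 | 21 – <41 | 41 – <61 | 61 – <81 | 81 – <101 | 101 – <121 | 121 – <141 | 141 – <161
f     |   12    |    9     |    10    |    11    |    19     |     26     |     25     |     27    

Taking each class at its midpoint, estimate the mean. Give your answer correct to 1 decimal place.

98.3

Midpoints: 11, 31, 51, 71, 91, 111, 131, 151
Σfm = 12×11 + 9×31 + 10×51 + 11×71 + 19×91 + 26×111 + 25×131 + 27×151 = 13669
n = Σf = 139
Mean = 13669 / 139 = 98.3381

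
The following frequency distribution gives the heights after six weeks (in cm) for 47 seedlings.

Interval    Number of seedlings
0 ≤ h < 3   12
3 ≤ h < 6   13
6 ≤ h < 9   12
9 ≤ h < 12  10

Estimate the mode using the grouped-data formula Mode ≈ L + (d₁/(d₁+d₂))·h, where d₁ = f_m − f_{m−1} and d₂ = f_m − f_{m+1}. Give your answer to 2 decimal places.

Modal class: 3 ≤ h < 6 (highest frequency 13).
d₁ = 13 − 12 = 1, d₂ = 13 − 12 = 1
Mode ≈ 3 + (1/(1+1)) × 3 = 3 + 1.5000 = 4.5000

4.50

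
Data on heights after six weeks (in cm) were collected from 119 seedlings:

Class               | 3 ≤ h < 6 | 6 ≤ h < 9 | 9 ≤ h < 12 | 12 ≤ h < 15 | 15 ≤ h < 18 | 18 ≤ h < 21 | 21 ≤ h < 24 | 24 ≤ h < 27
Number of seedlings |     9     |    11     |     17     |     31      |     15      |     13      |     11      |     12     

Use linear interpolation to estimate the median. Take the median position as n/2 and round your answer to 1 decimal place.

14.2

Cumulative frequencies: 9, 20, 37, 68, 83, 96, 107, 119
n = 119; position = n/2 = 59.5.
This falls in the class 12 ≤ h < 15: L = 12, F = 37, f = 31, h = 3.
Median ≈ 12 + ((59.5 − 37) / 31) × 3 = 14.1774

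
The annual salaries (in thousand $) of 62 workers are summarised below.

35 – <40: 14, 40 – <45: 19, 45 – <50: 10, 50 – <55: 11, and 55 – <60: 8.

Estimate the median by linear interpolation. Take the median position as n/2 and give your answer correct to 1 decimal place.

44.5

Cumulative frequencies: 14, 33, 43, 54, 62
n = 62; position = n/2 = 31.
This falls in the class 40 – <45: L = 40, F = 14, f = 19, h = 5.
Median ≈ 40 + ((31 − 14) / 19) × 5 = 44.4737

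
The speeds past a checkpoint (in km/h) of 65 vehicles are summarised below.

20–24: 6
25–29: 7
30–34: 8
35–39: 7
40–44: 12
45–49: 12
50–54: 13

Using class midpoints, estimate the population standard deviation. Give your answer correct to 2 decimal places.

9.77

Midpoints: 22, 27, 32, 37, 42, 47, 52
n = 65, Σfm = 2580, mean = 39.6923
Σfm² = 108610
Σf(m − x̄)² = Σfm² − (Σfm)²/n = 108610 − 2580²/65 = 6203.8462
Population variance = 6203.8462 / 65 = 95.4438
Standard deviation = √95.4438 = 9.7695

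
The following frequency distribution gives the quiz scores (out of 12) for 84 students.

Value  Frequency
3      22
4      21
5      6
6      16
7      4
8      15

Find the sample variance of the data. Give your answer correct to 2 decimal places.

3.32

Values: 3, 4, 5, 6, 7, 8
n = 84, Σfx = 424, mean = 5.0476
Σfx² = 2416
Σf(x − x̄)² = Σfx² − (Σfx)²/n = 2416 − 424²/84 = 275.8095
Sample variance = 275.8095 / 83 = 3.3230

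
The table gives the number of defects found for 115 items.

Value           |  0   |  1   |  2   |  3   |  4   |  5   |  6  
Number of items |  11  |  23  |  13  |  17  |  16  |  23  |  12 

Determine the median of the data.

3

Cumulative frequencies: 11, 34, 47, 64, 80, 103, 115
n = 115, so the median is the value in position (n+1)/2 = 58.
Position 58 falls at value 3.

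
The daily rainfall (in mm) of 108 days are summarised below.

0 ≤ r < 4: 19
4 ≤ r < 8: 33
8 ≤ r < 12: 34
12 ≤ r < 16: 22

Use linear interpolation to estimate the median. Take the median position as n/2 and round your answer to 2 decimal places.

Cumulative frequencies: 19, 52, 86, 108
n = 108; position = n/2 = 54.
This falls in the class 8 ≤ r < 12: L = 8, F = 52, f = 34, h = 4.
Median ≈ 8 + ((54 − 52) / 34) × 4 = 8.2353

8.24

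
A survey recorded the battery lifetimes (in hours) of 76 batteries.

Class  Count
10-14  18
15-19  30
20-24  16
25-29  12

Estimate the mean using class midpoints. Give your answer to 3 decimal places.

Midpoints: 12, 17, 22, 27
Σfm = 18×12 + 30×17 + 16×22 + 12×27 = 1402
n = Σf = 76
Mean = 1402 / 76 = 18.4474

18.447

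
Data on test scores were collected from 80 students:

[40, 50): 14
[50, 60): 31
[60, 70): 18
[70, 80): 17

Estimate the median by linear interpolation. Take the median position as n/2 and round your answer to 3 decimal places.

Cumulative frequencies: 14, 45, 63, 80
n = 80; position = n/2 = 40.
This falls in the class [50, 60): L = 50, F = 14, f = 31, h = 10.
Median ≈ 50 + ((40 − 14) / 31) × 10 = 58.3871

58.387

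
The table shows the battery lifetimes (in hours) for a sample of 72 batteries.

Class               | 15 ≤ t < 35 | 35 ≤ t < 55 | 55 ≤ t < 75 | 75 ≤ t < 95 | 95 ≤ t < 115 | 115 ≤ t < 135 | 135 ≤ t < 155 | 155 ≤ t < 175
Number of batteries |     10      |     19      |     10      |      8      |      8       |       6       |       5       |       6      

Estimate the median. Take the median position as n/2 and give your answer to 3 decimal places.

Cumulative frequencies: 10, 29, 39, 47, 55, 61, 66, 72
n = 72; position = n/2 = 36.
This falls in the class 55 ≤ t < 75: L = 55, F = 29, f = 10, h = 20.
Median ≈ 55 + ((36 − 29) / 10) × 20 = 69.0000

69.000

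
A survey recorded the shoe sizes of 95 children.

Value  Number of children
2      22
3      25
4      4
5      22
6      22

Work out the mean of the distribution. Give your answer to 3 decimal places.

Values: 2, 3, 4, 5, 6
Σfx = 22×2 + 25×3 + 4×4 + 22×5 + 22×6 = 377
n = Σf = 95
Mean = 377 / 95 = 3.9684

3.968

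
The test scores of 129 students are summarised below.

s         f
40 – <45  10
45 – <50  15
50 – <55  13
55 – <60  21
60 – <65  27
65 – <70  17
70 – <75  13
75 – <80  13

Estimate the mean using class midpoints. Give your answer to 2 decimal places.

60.56

Midpoints: 42.5, 47.5, 52.5, 57.5, 62.5, 67.5, 72.5, 77.5
Σfm = 10×42.5 + 15×47.5 + 13×52.5 + 21×57.5 + 27×62.5 + 17×67.5 + 13×72.5 + 13×77.5 = 7812.5
n = Σf = 129
Mean = 7812.5 / 129 = 60.5620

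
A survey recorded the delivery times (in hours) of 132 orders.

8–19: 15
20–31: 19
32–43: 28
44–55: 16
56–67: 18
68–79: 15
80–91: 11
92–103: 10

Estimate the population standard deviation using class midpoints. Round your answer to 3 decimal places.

Midpoints: 13.5, 25.5, 37.5, 49.5, 61.5, 73.5, 85.5, 97.5
n = 132, Σfm = 6654, mean = 50.4091
Σfm² = 418257
Σf(m − x̄)² = Σfm² − (Σfm)²/n = 418257 − 6654²/132 = 82834.9091
Population variance = 82834.9091 / 132 = 627.5372
Standard deviation = √627.5372 = 25.0507

25.051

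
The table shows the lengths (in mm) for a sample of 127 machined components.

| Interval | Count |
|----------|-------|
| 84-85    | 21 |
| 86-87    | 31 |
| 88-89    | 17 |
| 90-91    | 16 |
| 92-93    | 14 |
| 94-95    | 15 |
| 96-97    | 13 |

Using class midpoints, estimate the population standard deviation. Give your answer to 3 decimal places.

3.943

Midpoints: 84.5, 86.5, 88.5, 90.5, 92.5, 94.5, 96.5
n = 127, Σfm = 11375.5, mean = 89.5709
Σfm² = 1020887.75
Σf(m − x̄)² = Σfm² − (Σfm)²/n = 1020887.75 − 11375.5²/127 = 1974.3622
Population variance = 1974.3622 / 127 = 15.5462
Standard deviation = √15.5462 = 3.9429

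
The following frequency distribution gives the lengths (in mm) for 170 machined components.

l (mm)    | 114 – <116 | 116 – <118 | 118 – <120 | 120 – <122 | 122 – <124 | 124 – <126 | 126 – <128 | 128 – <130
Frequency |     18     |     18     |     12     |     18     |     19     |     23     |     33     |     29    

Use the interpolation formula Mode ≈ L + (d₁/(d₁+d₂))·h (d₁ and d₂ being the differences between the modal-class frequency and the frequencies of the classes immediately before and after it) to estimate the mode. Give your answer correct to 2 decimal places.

127.43

Modal class: 126 – <128 (highest frequency 33).
d₁ = 33 − 23 = 10, d₂ = 33 − 29 = 4
Mode ≈ 126 + (10/(10+4)) × 2 = 126 + 1.4286 = 127.4286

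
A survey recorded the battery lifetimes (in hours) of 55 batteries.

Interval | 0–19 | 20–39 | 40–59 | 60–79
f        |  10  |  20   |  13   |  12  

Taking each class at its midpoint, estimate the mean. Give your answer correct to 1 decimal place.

39.3

Midpoints: 9.5, 29.5, 49.5, 69.5
Σfm = 10×9.5 + 20×29.5 + 13×49.5 + 12×69.5 = 2162.5
n = Σf = 55
Mean = 2162.5 / 55 = 39.3182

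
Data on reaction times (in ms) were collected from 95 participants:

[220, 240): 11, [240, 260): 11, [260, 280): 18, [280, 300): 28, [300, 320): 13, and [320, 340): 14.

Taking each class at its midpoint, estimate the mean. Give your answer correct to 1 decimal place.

Midpoints: 230, 250, 270, 290, 310, 330
Σfm = 11×230 + 11×250 + 18×270 + 28×290 + 13×310 + 14×330 = 26910
n = Σf = 95
Mean = 26910 / 95 = 283.2632

283.3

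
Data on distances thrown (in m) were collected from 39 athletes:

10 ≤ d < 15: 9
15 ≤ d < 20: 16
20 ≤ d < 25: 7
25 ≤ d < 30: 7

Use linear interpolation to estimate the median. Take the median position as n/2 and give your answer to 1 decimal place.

Cumulative frequencies: 9, 25, 32, 39
n = 39; position = n/2 = 19.5.
This falls in the class 15 ≤ d < 20: L = 15, F = 9, f = 16, h = 5.
Median ≈ 15 + ((19.5 − 9) / 16) × 5 = 18.2812

18.3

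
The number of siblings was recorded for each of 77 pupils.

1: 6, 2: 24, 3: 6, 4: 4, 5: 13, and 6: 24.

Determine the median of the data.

4

Cumulative frequencies: 6, 30, 36, 40, 53, 77
n = 77, so the median is the value in position (n+1)/2 = 39.
Position 39 falls at value 4.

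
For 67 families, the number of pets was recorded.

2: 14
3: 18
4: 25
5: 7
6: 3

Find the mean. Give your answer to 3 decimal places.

Values: 2, 3, 4, 5, 6
Σfx = 14×2 + 18×3 + 25×4 + 7×5 + 3×6 = 235
n = Σf = 67
Mean = 235 / 67 = 3.5075

3.507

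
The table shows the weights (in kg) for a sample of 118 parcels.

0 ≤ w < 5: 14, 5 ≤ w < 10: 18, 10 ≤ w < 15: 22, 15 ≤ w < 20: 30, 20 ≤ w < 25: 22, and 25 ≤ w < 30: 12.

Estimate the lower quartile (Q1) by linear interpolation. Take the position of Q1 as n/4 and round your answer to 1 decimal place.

Cumulative frequencies: 14, 32, 54, 84, 106, 118
n = 118; position = n/4 = 29.5.
This falls in the class 5 ≤ w < 10: L = 5, F = 14, f = 18, h = 5.
Lower quartile ≈ 5 + ((29.5 − 14) / 18) × 5 = 9.3056

9.3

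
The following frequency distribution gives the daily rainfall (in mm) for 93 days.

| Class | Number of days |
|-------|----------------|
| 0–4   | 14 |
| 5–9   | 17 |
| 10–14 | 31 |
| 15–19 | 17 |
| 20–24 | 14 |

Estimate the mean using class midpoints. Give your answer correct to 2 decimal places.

Midpoints: 2, 7, 12, 17, 22
Σfm = 14×2 + 17×7 + 31×12 + 17×17 + 14×22 = 1116
n = Σf = 93
Mean = 1116 / 93 = 12.0000

12.00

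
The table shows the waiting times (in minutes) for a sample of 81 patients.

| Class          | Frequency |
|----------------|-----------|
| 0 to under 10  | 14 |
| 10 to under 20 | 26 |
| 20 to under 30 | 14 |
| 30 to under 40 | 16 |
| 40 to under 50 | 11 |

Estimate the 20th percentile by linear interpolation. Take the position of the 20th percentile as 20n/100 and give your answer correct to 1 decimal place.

Cumulative frequencies: 14, 40, 54, 70, 81
n = 81; position = 20n/100 = 16.2.
This falls in the class 10 to under 20: L = 10, F = 14, f = 26, h = 10.
20th percentile ≈ 10 + ((16.2 − 14) / 26) × 10 = 10.8462

10.8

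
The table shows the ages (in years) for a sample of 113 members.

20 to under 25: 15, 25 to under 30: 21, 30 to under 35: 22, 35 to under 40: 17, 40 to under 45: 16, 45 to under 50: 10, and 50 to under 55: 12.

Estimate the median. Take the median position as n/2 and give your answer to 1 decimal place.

34.7

Cumulative frequencies: 15, 36, 58, 75, 91, 101, 113
n = 113; position = n/2 = 56.5.
This falls in the class 30 to under 35: L = 30, F = 36, f = 22, h = 5.
Median ≈ 30 + ((56.5 − 36) / 22) × 5 = 34.6591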